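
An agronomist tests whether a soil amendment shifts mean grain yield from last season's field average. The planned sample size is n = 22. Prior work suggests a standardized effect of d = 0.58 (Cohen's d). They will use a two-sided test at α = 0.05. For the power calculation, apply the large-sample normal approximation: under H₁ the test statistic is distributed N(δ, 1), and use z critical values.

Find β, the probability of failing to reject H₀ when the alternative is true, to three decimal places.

β ≈ 0.223

Noncentrality parameter: δ = d·√n = 0.58 × √22 = 2.7204
Two-sided α = 0.05 → critical value z_{0.025} = 1.960.
Power = Φ(δ − 1.960) + Φ(−δ − 1.960) = Φ(0.760) + Φ(-4.680) = 0.7765 + 0.0000 = 0.7765.
Type II error: β = 1 − power = 1 − 0.7765 = 0.2235.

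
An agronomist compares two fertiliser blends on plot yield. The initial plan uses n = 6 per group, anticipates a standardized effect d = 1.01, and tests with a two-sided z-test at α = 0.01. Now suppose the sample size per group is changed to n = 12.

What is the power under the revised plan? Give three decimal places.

With n = 12 per group: δ = d·√(n/2) = 1.01 × √(12/2) = 2.4740. Critical value z_{0.005} = 2.576.
Revised power = Φ(δ − 2.576) + Φ(−δ − 2.576) = Φ(-0.102) + Φ(-5.050) = 0.4594 + 0.0000 = 0.4594.

Power ≈ 0.459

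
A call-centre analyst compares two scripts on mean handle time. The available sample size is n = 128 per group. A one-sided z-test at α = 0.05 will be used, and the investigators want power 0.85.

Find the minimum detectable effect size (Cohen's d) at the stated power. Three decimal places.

Need Φ(δ − 1.645) = 0.85, so δ = 1.645 + 1.036 = 2.681.
δ = d·√(n/2) ⇒ d = δ/√(n/2) = 2.681/√(128/2) = 0.3352.

d ≈ 0.335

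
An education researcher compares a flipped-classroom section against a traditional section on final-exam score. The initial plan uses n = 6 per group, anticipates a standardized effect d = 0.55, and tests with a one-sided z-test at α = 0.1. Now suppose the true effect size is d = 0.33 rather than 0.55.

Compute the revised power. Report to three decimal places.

With d = 0.33: δ = d·√(n/2) = 0.33 × √(6/2) = 0.5716. Critical value z_{0.1} = 1.282.
Revised power = Φ(δ − 1.282) = Φ(-0.710) = 0.2389.

Power ≈ 0.239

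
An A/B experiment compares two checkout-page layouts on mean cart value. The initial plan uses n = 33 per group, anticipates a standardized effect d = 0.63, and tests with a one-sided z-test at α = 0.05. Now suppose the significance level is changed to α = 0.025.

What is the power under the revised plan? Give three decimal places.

Power ≈ 0.725

δ = d·√(n/2) = 0.63 × √(33/2) = 2.5591 (unchanged). New critical value: z_{0.025} = 1.960.
Revised power = P(Z > 1.960 − δ) = Φ(0.599) = 0.7254.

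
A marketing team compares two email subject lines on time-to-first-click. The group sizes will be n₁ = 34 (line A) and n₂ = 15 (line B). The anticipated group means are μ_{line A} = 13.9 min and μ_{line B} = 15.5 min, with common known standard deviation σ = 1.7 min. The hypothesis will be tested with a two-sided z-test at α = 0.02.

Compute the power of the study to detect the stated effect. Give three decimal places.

Standardized effect: d = |μ_{line A} − μ_{line B}| / σ = |13.9 − 15.5| / 1.7 = 0.9412
Noncentrality parameter: δ = d / √(1/n₁ + 1/n₂) = 0.9412 / √(1/34 + 1/15) = 3.0364
Two-sided α = 0.02 → critical value z_{0.01} = 2.326.
Power = Φ(δ − 2.326) + Φ(−δ − 2.326) = Φ(0.710) + Φ(-5.363) = 0.7612 + 0.0000 = 0.7612.

Power ≈ 0.761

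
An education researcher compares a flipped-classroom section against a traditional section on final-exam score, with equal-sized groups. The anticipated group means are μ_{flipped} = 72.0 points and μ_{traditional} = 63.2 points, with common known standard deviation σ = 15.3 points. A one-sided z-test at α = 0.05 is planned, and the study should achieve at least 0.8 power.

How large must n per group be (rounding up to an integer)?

n = 38 per group

Standardized effect: d = |μ_{flipped} − μ_{traditional}| / σ = |72.0 − 63.2| / 15.3 = 0.5752
Set Φ(δ − 1.645) = 0.8; then δ − 1.645 = Φ⁻¹(0.8) = 0.842, giving δ = 2.486.
δ = d·√(n/2) ⇒ n = 2(δ/d)² = 2 × (2.486 / 0.5752)² = 37.38.
Rounding up, n = 38 per group.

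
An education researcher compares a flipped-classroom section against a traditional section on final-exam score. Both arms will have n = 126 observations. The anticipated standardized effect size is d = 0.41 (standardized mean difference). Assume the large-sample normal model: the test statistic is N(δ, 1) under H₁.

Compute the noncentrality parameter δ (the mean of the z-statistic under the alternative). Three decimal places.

The noncentrality parameter scales effect size by the design's sample-size factor: δ = d·√(n/2) = 0.41 × √(126/2) = 3.2543

δ ≈ 3.254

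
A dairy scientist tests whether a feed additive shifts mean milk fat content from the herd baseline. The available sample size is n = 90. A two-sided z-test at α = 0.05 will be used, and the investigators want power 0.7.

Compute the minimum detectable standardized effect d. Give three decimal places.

d ≈ 0.262

Required noncentrality: δ = z_{0.025} + z_{0.30} = 1.960 + 0.524 = 2.484.
(Lower-tail contribution to power is negligible for δ > 0.)
δ = d·√n ⇒ d = δ/√n = 2.484/√90 = 0.2619.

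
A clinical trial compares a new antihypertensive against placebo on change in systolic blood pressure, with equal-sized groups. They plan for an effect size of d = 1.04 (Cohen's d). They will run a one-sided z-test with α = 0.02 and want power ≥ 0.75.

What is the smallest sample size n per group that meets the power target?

n = 14 per group

For power 0.75 need Φ(δ − z_{0.02}) = 0.75, so δ = z_{0.02} + z_{0.25} = 2.054 + 0.674 = 2.728.
δ = d·√(n/2) ⇒ n = 2(δ/d)² = 2 × (2.728 / 1.04)² = 13.76.
Rounding up, n = 14 per group.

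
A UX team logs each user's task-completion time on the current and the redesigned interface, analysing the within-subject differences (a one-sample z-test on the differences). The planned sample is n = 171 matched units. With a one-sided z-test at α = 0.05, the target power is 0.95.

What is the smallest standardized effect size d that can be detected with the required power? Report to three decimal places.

Required noncentrality: δ = z_{0.05} + z_{0.05} = 1.645 + 1.645 = 3.290.
δ = d·√n ⇒ d = δ/√n = 3.290/√171 = 0.2516.

d ≈ 0.252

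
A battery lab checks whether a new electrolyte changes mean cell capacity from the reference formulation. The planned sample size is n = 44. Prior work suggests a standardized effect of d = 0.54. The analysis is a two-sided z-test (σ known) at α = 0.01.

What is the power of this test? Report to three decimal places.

Noncentrality parameter: δ = d·√n = 0.54 × √44 = 3.5820
Critical value for a two-sided test at α = 0.01: z_{α/2} = 2.576.
Power = Φ(δ − 2.576) + Φ(−δ − 2.576) = Φ(1.006) + Φ(-6.158) = 0.8428 + 0.0000 = 0.8428.

Power ≈ 0.843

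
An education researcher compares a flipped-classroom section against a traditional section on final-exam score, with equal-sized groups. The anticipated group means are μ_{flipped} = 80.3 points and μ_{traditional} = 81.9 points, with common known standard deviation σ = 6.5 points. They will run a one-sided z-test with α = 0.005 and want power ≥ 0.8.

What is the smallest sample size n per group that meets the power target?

Standardized effect: d = |μ_{flipped} − μ_{traditional}| / σ = |80.3 − 81.9| / 6.5 = 0.2462
Set Φ(δ − 2.576) = 0.8; then δ − 2.576 = Φ⁻¹(0.8) = 0.842, giving δ = 3.417.
δ = d·√(n/2) ⇒ n = 2(δ/d)² = 2 × (3.417 / 0.2462)² = 385.50.
Rounding up, n = 386 per group.

n = 386 per group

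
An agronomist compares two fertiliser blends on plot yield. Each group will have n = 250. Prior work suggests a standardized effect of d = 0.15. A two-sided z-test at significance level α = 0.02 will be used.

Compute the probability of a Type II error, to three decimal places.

β ≈ 0.742

Noncentrality parameter: δ = d·√(n/2) = 0.15 × √(250/2) = 1.6771
Critical value for a two-sided test at α = 0.02: z_{α/2} = 2.326.
Power = Φ(δ − 2.326) + Φ(−δ − 2.326) = Φ(-0.649) + Φ(-4.003) = 0.2581 + 0.0000 = 0.2581.
Type II error: β = 1 − power = 1 − 0.2581 = 0.7419.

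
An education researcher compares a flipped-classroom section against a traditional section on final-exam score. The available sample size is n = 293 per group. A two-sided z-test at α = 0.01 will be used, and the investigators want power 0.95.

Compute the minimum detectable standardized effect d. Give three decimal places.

Need Φ(δ − 2.576) = 0.95, so δ = 2.576 + 1.645 = 4.221.
(Lower-tail contribution to power is negligible for δ > 0.)
δ = d·√(n/2) ⇒ d = δ/√(n/2) = 4.221/√(293/2) = 0.3487.

d ≈ 0.349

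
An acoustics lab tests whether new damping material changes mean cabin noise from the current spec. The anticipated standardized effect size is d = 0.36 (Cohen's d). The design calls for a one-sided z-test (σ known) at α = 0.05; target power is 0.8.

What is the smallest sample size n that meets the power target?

For power 0.8 need Φ(δ − z_{0.05}) = 0.8, so δ = z_{0.05} + z_{0.20} = 1.645 + 0.842 = 2.486.
δ = d·√n ⇒ n = (δ/d)² = (2.486 / 0.36)² = 47.70.
Round up to the next whole unit.

n = 48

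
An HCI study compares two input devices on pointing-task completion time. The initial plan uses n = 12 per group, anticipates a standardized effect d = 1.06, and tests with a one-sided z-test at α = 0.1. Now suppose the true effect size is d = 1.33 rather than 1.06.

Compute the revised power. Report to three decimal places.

With d = 1.33: δ = d·√(n/2) = 1.33 × √(12/2) = 3.2578. Critical value z_{0.1} = 1.282.
Revised power = Φ(δ − 1.282) = Φ(1.976) = 0.9759.

Power ≈ 0.976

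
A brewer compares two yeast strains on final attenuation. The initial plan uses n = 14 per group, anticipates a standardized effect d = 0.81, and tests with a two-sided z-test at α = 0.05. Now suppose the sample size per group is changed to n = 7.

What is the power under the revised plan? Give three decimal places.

With n = 7 per group: δ = d·√(n/2) = 0.81 × √(7/2) = 1.5154. Critical value z_{0.025} = 1.960.
Revised power = Φ(δ − 1.960) + Φ(−δ − 1.960) = Φ(-0.445) + Φ(-3.475) = 0.3283 + 0.0003 = 0.3286.

Power ≈ 0.329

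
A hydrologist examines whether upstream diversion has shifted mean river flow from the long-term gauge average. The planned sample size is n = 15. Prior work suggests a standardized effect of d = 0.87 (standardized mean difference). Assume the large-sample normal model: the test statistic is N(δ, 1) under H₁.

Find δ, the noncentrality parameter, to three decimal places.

The noncentrality parameter scales effect size by the design's sample-size factor: δ = d·√n = 0.87 × √15 = 3.3695

δ ≈ 3.369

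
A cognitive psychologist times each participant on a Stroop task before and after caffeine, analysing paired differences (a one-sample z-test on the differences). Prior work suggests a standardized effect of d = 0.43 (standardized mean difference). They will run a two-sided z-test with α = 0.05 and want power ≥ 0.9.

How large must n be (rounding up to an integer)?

n = 57

For power 0.9 need Φ(δ − z_{0.025}) = 0.9, so δ = z_{0.025} + z_{0.10} = 1.960 + 1.282 = 3.242.
(Ignoring the negligible lower-tail rejection probability gives the usual closed-form inversion.)
δ = d·√n ⇒ n = (δ/d)² = (3.242 / 0.43)² = 56.83.
Round up to the next whole unit.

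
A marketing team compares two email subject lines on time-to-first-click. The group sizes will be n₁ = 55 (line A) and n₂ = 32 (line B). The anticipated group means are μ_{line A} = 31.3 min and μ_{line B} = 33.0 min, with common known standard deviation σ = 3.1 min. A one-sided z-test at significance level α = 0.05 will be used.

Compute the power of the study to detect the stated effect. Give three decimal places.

Power ≈ 0.794

Standardized effect: d = |μ_{line A} − μ_{line B}| / σ = |31.3 − 33.0| / 3.1 = 0.5484
Noncentrality parameter: δ = d / √(1/n₁ + 1/n₂) = 0.5484 / √(1/55 + 1/32) = 2.4665
One-sided α = 0.05 → critical value z_{0.05} = 1.645.
Power = P(Z > 1.645 − δ) = Φ(0.822) = 0.7944.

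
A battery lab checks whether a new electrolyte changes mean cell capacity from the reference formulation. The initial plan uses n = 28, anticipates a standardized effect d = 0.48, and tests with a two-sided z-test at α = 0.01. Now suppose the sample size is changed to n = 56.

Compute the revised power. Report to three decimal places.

With n = 56: δ = d·√n = 0.48 × √56 = 3.5920. Critical value z_{0.005} = 2.576.
Revised power = Φ(δ − 2.576) + Φ(−δ − 2.576) = Φ(1.016) + Φ(-6.168) = 0.8452 + 0.0000 = 0.8452.

Power ≈ 0.845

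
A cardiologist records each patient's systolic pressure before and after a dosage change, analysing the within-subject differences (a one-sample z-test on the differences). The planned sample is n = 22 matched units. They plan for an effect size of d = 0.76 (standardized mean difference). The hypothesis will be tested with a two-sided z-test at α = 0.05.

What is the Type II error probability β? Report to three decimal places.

β ≈ 0.054

Noncentrality parameter: δ = d·√n = 0.76 × √22 = 3.5647
Critical value for a two-sided test at α = 0.05: z_{α/2} = 1.960.
Power = Φ(δ − 1.960) + Φ(−δ − 1.960) = Φ(1.605) + Φ(-5.525) = 0.9457 + 0.0000 = 0.9457.
Type II error: β = 1 − power = 1 − 0.9457 = 0.0543.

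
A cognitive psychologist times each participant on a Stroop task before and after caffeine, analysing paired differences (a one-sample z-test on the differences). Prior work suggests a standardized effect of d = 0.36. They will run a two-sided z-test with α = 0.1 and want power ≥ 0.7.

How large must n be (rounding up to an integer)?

For power 0.7 need Φ(δ − z_{0.05}) = 0.7, so δ = z_{0.05} + z_{0.30} = 1.645 + 0.524 = 2.169.
(The Φ(−δ − z_{α/2}) term is vanishingly small for δ > 0 and is dropped in the standard sample-size formula.)
δ = d·√n ⇒ n = (δ/d)² = (2.169 / 0.36)² = 36.31.
Rounding up, n = 37.

n = 37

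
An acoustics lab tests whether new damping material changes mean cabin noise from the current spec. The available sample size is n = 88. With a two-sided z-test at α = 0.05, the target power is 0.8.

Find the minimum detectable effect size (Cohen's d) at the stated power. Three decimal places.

d ≈ 0.299

Required noncentrality: δ = z_{0.025} + z_{0.20} = 1.960 + 0.842 = 2.802.
(Lower-tail contribution to power is negligible for δ > 0.)
δ = d·√n ⇒ d = δ/√n = 2.802/√88 = 0.2986.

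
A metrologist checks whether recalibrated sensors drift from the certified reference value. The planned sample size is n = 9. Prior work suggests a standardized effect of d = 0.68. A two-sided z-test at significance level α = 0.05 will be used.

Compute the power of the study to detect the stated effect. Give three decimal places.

Power ≈ 0.532

Noncentrality parameter: δ = d·√n = 0.68 × √9 = 2.0400
Critical value for a two-sided test at α = 0.05: z_{α/2} = 1.960.
Power = Φ(δ − 1.960) + Φ(−δ − 1.960) = Φ(0.080) + Φ(-4.000) = 0.5319 + 0.0000 = 0.5319.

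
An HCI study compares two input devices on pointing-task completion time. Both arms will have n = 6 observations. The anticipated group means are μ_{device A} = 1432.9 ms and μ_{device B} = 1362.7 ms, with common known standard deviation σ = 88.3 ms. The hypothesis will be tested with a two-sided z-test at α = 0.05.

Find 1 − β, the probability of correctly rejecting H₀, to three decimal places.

Standardized effect: d = |μ_{device A} − μ_{device B}| / σ = |1432.9 − 1362.7| / 88.3 = 0.7950
Noncentrality parameter: δ = d·√(n/2) = 0.7950 × √(6/2) = 1.3770
Two-sided α = 0.05 → critical value z_{0.025} = 1.960.
Power = Φ(δ − 1.960) + Φ(−δ − 1.960) = Φ(-0.583) + Φ(-3.337) = 0.2800 + 0.0004 = 0.2804.

Power ≈ 0.280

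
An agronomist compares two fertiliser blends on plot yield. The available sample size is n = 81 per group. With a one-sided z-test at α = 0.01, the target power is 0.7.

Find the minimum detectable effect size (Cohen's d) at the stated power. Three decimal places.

Required noncentrality: δ = z_{0.01} + z_{0.30} = 2.326 + 0.524 = 2.851.
δ = d·√(n/2) ⇒ d = δ/√(n/2) = 2.851/√(81/2) = 0.4480.

d ≈ 0.448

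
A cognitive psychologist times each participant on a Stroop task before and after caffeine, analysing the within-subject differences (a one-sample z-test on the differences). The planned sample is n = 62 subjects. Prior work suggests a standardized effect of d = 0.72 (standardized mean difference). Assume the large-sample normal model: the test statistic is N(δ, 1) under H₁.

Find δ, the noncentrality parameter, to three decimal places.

δ ≈ 5.669

δ = d·√n = 0.72 × √62 = 5.6693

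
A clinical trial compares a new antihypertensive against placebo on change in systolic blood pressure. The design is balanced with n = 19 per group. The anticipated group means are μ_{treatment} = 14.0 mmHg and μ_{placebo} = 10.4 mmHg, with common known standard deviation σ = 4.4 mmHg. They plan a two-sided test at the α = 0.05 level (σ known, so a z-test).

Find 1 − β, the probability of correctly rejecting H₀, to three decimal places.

Standardized effect: d = |μ_{treatment} − μ_{placebo}| / σ = |14.0 − 10.4| / 4.4 = 0.8182
Noncentrality parameter: δ = d·√(n/2) = 0.8182 × √(19/2) = 2.5218
Critical value for a two-sided test at α = 0.05: z_{α/2} = 1.960.
Power = Φ(δ − 1.960) + Φ(−δ − 1.960) = Φ(0.562) + Φ(-4.482) = 0.7129 + 0.0000 = 0.7129.

Power ≈ 0.713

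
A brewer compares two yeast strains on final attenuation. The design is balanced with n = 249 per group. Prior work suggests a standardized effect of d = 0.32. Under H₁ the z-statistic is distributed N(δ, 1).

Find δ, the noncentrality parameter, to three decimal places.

The noncentrality parameter scales effect size by the design's sample-size factor: δ = d·√(n/2) = 0.32 × √(249/2) = 3.5705

δ ≈ 3.571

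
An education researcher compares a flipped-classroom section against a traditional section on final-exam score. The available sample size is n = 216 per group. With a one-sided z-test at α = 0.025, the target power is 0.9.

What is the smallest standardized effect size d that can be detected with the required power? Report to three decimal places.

Need Φ(δ − 1.960) = 0.9, so δ = 1.960 + 1.282 = 3.242.
δ = d·√(n/2) ⇒ d = δ/√(n/2) = 3.242/√(216/2) = 0.3119.

d ≈ 0.312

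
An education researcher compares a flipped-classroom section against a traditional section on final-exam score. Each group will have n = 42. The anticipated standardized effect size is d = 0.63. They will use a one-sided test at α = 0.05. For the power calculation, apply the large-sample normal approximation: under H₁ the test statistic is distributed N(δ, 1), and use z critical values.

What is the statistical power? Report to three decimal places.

Power ≈ 0.893

Noncentrality parameter: δ = d·√(n/2) = 0.63 × √(42/2) = 2.8870
One-sided α = 0.05 → critical value z_{0.05} = 1.645.
Power = P(Z > 1.645 − δ) = Φ(1.242) = 0.8929.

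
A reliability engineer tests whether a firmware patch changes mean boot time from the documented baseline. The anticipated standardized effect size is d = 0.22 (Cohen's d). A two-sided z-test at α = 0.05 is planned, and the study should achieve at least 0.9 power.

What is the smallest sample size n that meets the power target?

n = 218

Set Φ(δ − 1.960) = 0.9; then δ − 1.960 = Φ⁻¹(0.9) = 1.282, giving δ = 3.242.
(The Φ(−δ − z_{α/2}) term is vanishingly small for δ > 0 and is dropped in the standard sample-size formula.)
δ = d·√n ⇒ n = (δ/d)² = (3.242 / 0.22)² = 217.10.
Round up to the next whole unit.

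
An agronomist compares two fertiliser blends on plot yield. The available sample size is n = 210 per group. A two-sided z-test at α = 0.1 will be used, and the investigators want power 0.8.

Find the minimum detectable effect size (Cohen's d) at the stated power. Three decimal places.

Required noncentrality: δ = z_{0.05} + z_{0.20} = 1.645 + 0.842 = 2.486.
(Lower-tail contribution to power is negligible for δ > 0.)
δ = d·√(n/2) ⇒ d = δ/√(n/2) = 2.486/√(210/2) = 0.2427.

d ≈ 0.243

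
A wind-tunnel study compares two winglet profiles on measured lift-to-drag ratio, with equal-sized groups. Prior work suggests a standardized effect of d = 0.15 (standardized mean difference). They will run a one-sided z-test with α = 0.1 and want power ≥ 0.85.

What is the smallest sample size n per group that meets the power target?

n = 478 per group

For power 0.85 need Φ(δ − z_{0.1}) = 0.85, so δ = z_{0.1} + z_{0.15} = 1.282 + 1.036 = 2.318.
δ = d·√(n/2) ⇒ n = 2(δ/d)² = 2 × (2.318 / 0.15)² = 477.60.
Round up to the next whole unit.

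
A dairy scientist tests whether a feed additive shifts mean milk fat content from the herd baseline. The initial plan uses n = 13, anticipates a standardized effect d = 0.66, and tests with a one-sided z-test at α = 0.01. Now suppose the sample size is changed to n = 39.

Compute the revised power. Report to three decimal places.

With n = 39: δ = d·√n = 0.66 × √39 = 4.1217. Critical value z_{0.01} = 2.326.
Revised power = Φ(δ − 2.326) = Φ(1.795) = 0.9637.

Power ≈ 0.964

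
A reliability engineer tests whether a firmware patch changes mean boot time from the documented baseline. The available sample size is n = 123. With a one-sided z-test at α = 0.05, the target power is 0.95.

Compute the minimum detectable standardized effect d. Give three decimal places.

d ≈ 0.297

Required noncentrality: δ = z_{0.05} + z_{0.05} = 1.645 + 1.645 = 3.290.
δ = d·√n ⇒ d = δ/√n = 3.290/√123 = 0.2966.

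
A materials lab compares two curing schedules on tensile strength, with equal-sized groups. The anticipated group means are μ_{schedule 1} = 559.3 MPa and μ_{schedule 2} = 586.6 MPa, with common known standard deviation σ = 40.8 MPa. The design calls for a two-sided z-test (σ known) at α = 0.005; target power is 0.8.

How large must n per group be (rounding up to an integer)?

n = 60 per group

Standardized effect: d = |μ_{schedule 1} − μ_{schedule 2}| / σ = |559.3 − 586.6| / 40.8 = 0.6691
For power 0.8 need Φ(δ − z_{0.0025}) = 0.8, so δ = z_{0.0025} + z_{0.20} = 2.807 + 0.842 = 3.649.
(For δ > 0 the lower-tail rejection region contributes negligibly to power, so the one-term inversion is standard.)
δ = d·√(n/2) ⇒ n = 2(δ/d)² = 2 × (3.649 / 0.6691)² = 59.47.
Round up to the next whole unit.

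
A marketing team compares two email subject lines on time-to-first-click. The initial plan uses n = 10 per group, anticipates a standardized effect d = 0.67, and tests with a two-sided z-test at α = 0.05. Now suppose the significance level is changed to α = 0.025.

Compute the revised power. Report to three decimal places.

δ = d·√(n/2) = 0.67 × √(10/2) = 1.4982 (unchanged). New critical value: z_{0.0125} = 2.241.
Revised power = Φ(δ − 2.241) + Φ(−δ − 2.241) = Φ(-0.743) + Φ(-3.740) = 0.2287 + 0.0001 = 0.2288.

Power ≈ 0.229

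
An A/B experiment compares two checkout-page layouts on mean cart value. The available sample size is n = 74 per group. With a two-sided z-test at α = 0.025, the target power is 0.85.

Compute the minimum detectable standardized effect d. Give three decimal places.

d ≈ 0.539

Required noncentrality: δ = z_{0.0125} + z_{0.15} = 2.241 + 1.036 = 3.278.
(The second rejection-region term Φ(−δ − z_{α/2}) is negligible and dropped.)
δ = d·√(n/2) ⇒ d = δ/√(n/2) = 3.278/√(74/2) = 0.5389.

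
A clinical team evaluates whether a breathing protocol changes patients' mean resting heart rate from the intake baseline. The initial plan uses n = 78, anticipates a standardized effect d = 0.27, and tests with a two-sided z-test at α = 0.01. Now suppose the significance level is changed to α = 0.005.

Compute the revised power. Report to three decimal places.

δ = d·√n = 0.27 × √78 = 2.3846 (unchanged). New critical value: z_{0.0025} = 2.807.
Revised power = Φ(δ − 2.807) + Φ(−δ − 2.807) = Φ(-0.422) + Φ(-5.192) = 0.3363 + 0.0000 = 0.3363.

Power ≈ 0.336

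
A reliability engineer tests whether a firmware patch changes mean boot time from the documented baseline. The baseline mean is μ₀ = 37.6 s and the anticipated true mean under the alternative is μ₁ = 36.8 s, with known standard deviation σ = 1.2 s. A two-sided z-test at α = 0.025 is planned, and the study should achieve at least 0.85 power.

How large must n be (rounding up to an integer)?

n = 25

Standardized effect: d = |μ₁ − μ₀| / σ = |36.8 − 37.6| / 1.2 = 0.6667
Set Φ(δ − 2.241) = 0.85; then δ − 2.241 = Φ⁻¹(0.85) = 1.036, giving δ = 3.278.
(The Φ(−δ − z_{α/2}) term is vanishingly small for δ > 0 and is dropped in the standard sample-size formula.)
δ = d·√n ⇒ n = (δ/d)² = (3.278 / 0.6667)² = 24.17.
Rounding up, n = 25.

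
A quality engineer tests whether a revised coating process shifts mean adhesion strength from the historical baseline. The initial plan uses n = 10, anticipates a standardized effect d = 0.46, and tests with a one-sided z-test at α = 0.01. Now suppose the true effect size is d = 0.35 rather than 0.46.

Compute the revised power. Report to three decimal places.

Power ≈ 0.111

With d = 0.35: δ = d·√n = 0.35 × √10 = 1.1068. Critical value z_{0.01} = 2.326.
Revised power = Φ(δ − 2.326) = Φ(-1.220) = 0.1113.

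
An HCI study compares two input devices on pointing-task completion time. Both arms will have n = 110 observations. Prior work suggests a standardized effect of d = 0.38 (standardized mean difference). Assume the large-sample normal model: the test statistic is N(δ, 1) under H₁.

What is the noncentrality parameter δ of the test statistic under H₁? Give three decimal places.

The noncentrality parameter scales effect size by the design's sample-size factor: δ = d·√(n/2) = 0.38 × √(110/2) = 2.8182

δ ≈ 2.818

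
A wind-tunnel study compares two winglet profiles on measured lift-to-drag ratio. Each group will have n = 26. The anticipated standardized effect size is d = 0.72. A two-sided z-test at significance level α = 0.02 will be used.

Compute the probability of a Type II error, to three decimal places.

β ≈ 0.394

Noncentrality parameter: δ = d·√(n/2) = 0.72 × √(26/2) = 2.5960
Two-sided α = 0.02 → critical value z_{0.01} = 2.326.
Power = Φ(δ − 2.326) + Φ(−δ − 2.326) = Φ(0.270) + Φ(-4.922) = 0.6063 + 0.0000 = 0.6063.
Type II error: β = 1 − power = 1 − 0.6063 = 0.3937.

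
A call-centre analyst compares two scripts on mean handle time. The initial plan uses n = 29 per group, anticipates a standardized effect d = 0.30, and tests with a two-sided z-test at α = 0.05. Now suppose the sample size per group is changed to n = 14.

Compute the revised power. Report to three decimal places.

With n = 14 per group: δ = d·√(n/2) = 0.30 × √(14/2) = 0.7937. Critical value z_{0.025} = 1.960.
Revised power = Φ(δ − 1.960) + Φ(−δ − 1.960) = Φ(-1.166) + Φ(-2.754) = 0.1218 + 0.0029 = 0.1247.

Power ≈ 0.125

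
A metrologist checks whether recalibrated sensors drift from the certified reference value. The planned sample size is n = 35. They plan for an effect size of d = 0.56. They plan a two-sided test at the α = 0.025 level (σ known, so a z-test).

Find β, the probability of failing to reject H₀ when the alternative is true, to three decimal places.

Noncentrality parameter: λ = d·√n = 0.56 × √35 = 3.3130
Critical value for a two-sided test at α = 0.025: z_{α/2} = 2.241.
Power = Φ(λ − 2.241) + Φ(−λ − 2.241) = Φ(1.072) + Φ(-5.554) = 0.8581 + 0.0000 = 0.8581.
Type II error: β = 1 − power = 1 − 0.8581 = 0.1419.

β ≈ 0.142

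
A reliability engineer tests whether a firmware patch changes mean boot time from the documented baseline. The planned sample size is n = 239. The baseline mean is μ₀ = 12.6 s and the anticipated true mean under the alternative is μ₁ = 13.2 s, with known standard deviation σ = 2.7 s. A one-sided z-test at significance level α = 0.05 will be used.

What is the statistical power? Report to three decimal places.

Standardized effect: d = |μ₁ − μ₀| / σ = |13.2 − 12.6| / 2.7 = 0.2222
Noncentrality parameter: λ = d·√n = 0.2222 × √239 = 3.4355
One-sided α = 0.05 → critical value z_{0.05} = 1.645.
Power = P(Z > 1.645 − λ) = Φ(1.791) = 0.9633.

Power ≈ 0.963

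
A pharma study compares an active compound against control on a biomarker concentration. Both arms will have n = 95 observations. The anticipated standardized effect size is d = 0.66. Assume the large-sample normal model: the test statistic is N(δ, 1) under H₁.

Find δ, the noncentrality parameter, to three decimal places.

δ ≈ 4.549

The noncentrality parameter scales effect size by the design's sample-size factor: δ = d·√(n/2) = 0.66 × √(95/2) = 4.5487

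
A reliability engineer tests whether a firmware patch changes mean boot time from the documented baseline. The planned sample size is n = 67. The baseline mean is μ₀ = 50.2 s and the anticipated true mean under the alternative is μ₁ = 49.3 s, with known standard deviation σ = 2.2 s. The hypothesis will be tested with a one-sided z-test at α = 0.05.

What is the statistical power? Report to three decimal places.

Power ≈ 0.956

Standardized effect: d = |μ₁ − μ₀| / σ = |49.3 − 50.2| / 2.2 = 0.4091
Noncentrality parameter: δ = d·√n = 0.4091 × √67 = 3.3486
One-sided α = 0.05 → critical value z_{0.05} = 1.645.
Power = Φ(δ − 1.645) = Φ(1.704) = 0.9558.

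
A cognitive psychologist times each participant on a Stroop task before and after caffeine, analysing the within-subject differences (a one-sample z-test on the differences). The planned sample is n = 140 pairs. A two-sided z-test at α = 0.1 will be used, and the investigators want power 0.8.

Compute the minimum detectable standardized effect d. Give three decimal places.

d ≈ 0.210

Need Φ(δ − 1.645) = 0.8, so δ = 1.645 + 0.842 = 2.486.
(The second rejection-region term Φ(−δ − z_{α/2}) is negligible and dropped.)
δ = d·√n ⇒ d = δ/√n = 2.486/√140 = 0.2101.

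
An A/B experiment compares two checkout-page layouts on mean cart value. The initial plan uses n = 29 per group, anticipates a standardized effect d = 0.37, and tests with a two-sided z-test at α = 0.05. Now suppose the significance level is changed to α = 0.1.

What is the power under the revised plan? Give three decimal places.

Power ≈ 0.408

δ = d·√(n/2) = 0.37 × √(29/2) = 1.4089 (unchanged). New critical value: z_{0.05} = 1.645.
Revised power = Φ(δ − 1.645) + Φ(−δ − 1.645) = Φ(-0.236) + Φ(-3.054) = 0.4067 + 0.0011 = 0.4079.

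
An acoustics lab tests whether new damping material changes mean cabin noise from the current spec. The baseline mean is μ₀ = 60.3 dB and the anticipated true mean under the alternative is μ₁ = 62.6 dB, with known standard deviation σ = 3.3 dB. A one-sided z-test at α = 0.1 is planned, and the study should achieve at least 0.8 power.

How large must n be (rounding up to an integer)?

Standardized effect: d = |μ₁ − μ₀| / σ = |62.6 − 60.3| / 3.3 = 0.6970
For power 0.8 need Φ(δ − z_{0.1}) = 0.8, so δ = z_{0.1} + z_{0.20} = 1.282 + 0.842 = 2.123.
δ = d·√n ⇒ n = (δ/d)² = (2.123 / 0.6970)² = 9.28.
Round up to the next whole unit.

n = 10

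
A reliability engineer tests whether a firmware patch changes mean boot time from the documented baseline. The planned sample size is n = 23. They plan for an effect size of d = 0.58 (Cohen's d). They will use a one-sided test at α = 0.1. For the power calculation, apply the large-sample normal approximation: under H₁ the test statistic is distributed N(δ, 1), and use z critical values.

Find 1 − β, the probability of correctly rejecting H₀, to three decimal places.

Power ≈ 0.933

Noncentrality parameter: δ = d·√n = 0.58 × √23 = 2.7816
One-sided α = 0.1 → critical value z_{0.1} = 1.282.
Power = Φ(δ − 1.282) = Φ(1.500) = 0.9332.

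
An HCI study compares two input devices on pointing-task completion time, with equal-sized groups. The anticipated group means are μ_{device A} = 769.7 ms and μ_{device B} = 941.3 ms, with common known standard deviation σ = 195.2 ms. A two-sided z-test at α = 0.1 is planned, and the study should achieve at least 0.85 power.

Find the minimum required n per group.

Standardized effect: d = |μ_{device A} − μ_{device B}| / σ = |769.7 − 941.3| / 195.2 = 0.8791
Set Φ(δ − 1.645) = 0.85; then δ − 1.645 = Φ⁻¹(0.85) = 1.036, giving δ = 2.681.
(For δ > 0 the lower-tail rejection region contributes negligibly to power, so the one-term inversion is standard.)
δ = d·√(n/2) ⇒ n = 2(δ/d)² = 2 × (2.681 / 0.8791)² = 18.61.
Round up to the next whole unit.

n = 19 per group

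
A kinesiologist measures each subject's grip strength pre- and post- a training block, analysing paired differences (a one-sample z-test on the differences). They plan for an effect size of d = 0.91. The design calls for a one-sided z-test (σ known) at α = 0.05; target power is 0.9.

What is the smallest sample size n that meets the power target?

n = 11

Set Φ(δ − 1.645) = 0.9; then δ − 1.645 = Φ⁻¹(0.9) = 1.282, giving δ = 2.926.
δ = d·√n ⇒ n = (δ/d)² = (2.926 / 0.91)² = 10.34.
Round up to the next whole unit.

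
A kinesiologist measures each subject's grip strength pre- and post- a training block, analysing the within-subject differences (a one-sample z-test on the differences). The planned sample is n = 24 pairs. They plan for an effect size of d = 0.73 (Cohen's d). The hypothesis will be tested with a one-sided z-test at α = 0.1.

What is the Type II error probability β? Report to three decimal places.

Noncentrality parameter: λ = d·√n = 0.73 × √24 = 3.5763
Critical value for a one-sided test at α = 0.1: z_α = 1.282.
Power = P(Z > 1.282 − λ) = Φ(2.295) = 0.9891.
Type II error: β = 1 − power = 1 − 0.9891 = 0.0109.

β ≈ 0.011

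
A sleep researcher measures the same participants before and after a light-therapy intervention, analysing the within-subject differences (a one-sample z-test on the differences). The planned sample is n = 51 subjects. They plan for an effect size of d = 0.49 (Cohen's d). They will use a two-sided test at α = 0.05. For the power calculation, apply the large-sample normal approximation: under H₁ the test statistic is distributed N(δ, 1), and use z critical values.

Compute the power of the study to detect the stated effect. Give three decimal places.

Power ≈ 0.938

Noncentrality parameter: δ = d·√n = 0.49 × √51 = 3.4993
Critical value for a two-sided test at α = 0.05: z_{α/2} = 1.960.
Power = Φ(δ − 1.960) + Φ(−δ − 1.960) = Φ(1.539) + Φ(-5.459) = 0.9381 + 0.0000 = 0.9381.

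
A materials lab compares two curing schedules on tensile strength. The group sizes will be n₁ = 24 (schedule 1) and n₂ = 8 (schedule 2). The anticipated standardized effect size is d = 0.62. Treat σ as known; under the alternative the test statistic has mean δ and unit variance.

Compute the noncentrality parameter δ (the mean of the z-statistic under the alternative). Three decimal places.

δ ≈ 1.519

The noncentrality parameter scales effect size by the design's sample-size factor: δ = d / √(1/n₁ + 1/n₂) = 0.62 / √(1/24 + 1/8) = 1.5187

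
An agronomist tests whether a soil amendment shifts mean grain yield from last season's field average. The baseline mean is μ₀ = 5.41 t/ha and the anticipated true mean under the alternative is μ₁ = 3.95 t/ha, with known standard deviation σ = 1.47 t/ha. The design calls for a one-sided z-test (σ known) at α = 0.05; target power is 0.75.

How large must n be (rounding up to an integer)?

Standardized effect: d = |μ₁ − μ₀| / σ = |3.95 − 5.41| / 1.47 = 0.9932
For power 0.75 need Φ(δ − z_{0.05}) = 0.75, so δ = z_{0.05} + z_{0.25} = 1.645 + 0.674 = 2.319.
δ = d·√n ⇒ n = (δ/d)² = (2.319 / 0.9932)² = 5.45.
Rounding up, n = 6.

n = 6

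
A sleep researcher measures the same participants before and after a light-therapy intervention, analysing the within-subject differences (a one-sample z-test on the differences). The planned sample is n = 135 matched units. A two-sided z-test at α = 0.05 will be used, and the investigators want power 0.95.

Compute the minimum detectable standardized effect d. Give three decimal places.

d ≈ 0.310

Required noncentrality: δ = z_{0.025} + z_{0.05} = 1.960 + 1.645 = 3.605.
(The second rejection-region term Φ(−δ − z_{α/2}) is negligible and dropped.)
δ = d·√n ⇒ d = δ/√n = 3.605/√135 = 0.3103.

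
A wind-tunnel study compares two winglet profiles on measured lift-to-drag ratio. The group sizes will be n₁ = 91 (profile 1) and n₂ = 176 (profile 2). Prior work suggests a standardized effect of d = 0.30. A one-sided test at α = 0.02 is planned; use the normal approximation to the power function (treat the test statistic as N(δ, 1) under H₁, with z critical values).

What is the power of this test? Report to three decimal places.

Power ≈ 0.606

Noncentrality parameter: δ = d / √(1/n₁ + 1/n₂) = 0.30 / √(1/91 + 1/176) = 2.3235
Critical value for a one-sided test at α = 0.02: z_α = 2.054.
Power = Φ(δ − 2.054) = Φ(0.270) = 0.6063.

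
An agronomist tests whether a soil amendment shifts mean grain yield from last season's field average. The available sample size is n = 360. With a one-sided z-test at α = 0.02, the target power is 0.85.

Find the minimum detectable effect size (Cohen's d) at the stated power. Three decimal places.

Need Φ(δ − 2.054) = 0.85, so δ = 2.054 + 1.036 = 3.090.
δ = d·√n ⇒ d = δ/√n = 3.090/√360 = 0.1629.

d ≈ 0.163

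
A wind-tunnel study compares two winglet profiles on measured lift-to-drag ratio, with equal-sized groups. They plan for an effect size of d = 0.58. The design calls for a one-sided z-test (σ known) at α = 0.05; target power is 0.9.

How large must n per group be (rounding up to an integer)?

For power 0.9 need Φ(δ − z_{0.05}) = 0.9, so δ = z_{0.05} + z_{0.10} = 1.645 + 1.282 = 2.926.
δ = d·√(n/2) ⇒ n = 2(δ/d)² = 2 × (2.926 / 0.58)² = 50.91.
Round up to the next whole unit.

n = 51 per group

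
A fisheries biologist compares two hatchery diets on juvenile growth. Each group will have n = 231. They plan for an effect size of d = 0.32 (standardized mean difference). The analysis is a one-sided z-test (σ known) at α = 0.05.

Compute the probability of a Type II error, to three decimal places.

Noncentrality parameter: λ = d·√(n/2) = 0.32 × √(231/2) = 3.4391
Critical value for a one-sided test at α = 0.05: z_α = 1.645.
Power = Φ(λ − 1.645) = Φ(1.794) = 0.9636.
Type II error: β = 1 − power = 1 − 0.9636 = 0.0364.

β ≈ 0.036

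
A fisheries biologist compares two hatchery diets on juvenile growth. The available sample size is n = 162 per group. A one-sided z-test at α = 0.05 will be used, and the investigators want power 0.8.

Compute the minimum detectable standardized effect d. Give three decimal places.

d ≈ 0.276

Need Φ(δ − 1.645) = 0.8, so δ = 1.645 + 0.842 = 2.486.
δ = d·√(n/2) ⇒ d = δ/√(n/2) = 2.486/√(162/2) = 0.2763.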